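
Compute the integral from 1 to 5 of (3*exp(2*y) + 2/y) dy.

An antiderivative is F(y) = 3*exp(2*y)/2 + 2*log(y).
Then F(5) - F(1) = (log(25) + 3*exp(10)/2) - (3*exp(2)/2) = -3*exp(2)/2 + log(25) + 3*exp(10)/2.

-3*exp(2)/2 + log(25) + 3*exp(10)/2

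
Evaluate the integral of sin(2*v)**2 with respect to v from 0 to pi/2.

pi/4

Use the identity sin^2(2*v) = (1 - cos(4*v))/2.
An antiderivative is F(v) = v/2 - sin(4*v)/8.
Then F(pi/2) - F(0) = (pi/4) - (0) = pi/4.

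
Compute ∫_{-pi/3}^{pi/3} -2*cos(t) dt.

An antiderivative is F(t) = -2*sin(t).
Then F(pi/3) - F(-pi/3) = (-sqrt(3)) - (sqrt(3)) = -2*sqrt(3).

-2*sqrt(3)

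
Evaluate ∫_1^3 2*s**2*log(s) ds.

-52/9 + 18*log(3)

Integrate by parts once (u = ln s, dv = 2*s**2 ds).
An antiderivative is F(s) = 2*s**3*(3*log(s) - 1)/9.
Then F(3) - F(1) = (-6 + 18*log(3)) - (-2/9) = -52/9 + 18*log(3).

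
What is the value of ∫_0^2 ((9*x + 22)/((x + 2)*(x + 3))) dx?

-5*log(3) + 4*log(2) + 5*log(5)

Factor the denominator: x**2 + 5*x + 6 = (x + 3)(x + 2).
Partial fractions: (9*x + 22)/((x + 2)*(x + 3)) = 5/(x + 3) + 4/(x + 2).
An antiderivative is F(x) = 4*log(x + 2) + 5*log(x + 3).
Then F(2) - F(0) = (8*log(2) + 5*log(5)) - (4*log(2) + 5*log(3)) = -5*log(3) + 4*log(2) + 5*log(5).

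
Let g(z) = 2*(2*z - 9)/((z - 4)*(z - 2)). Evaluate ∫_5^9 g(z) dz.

-5*log(3) - log(5) + 5*log(7)

Factor the denominator: z**2 - 6*z + 8 = (z - 2)(z - 4).
Partial fractions: 2*(2*z - 9)/((z - 4)*(z - 2)) = 5/(z - 2) - 1/(z - 4).
An antiderivative is F(z) = -log(z - 4) + 5*log(z - 2).
Then F(9) - F(5) = (-log(5) + 5*log(7)) - (5*log(3)) = -5*log(3) - log(5) + 5*log(7).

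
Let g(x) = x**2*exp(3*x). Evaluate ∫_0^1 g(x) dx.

Integrate by parts twice (u = x^2, dv = exp(3*x) dx).
An antiderivative is F(x) = (9*x**2 - 6*x + 2)*exp(3*x)/27.
Then F(1) - F(0) = (5*exp(3)/27) - (2/27) = -2/27 + 5*exp(3)/27.

-2/27 + 5*exp(3)/27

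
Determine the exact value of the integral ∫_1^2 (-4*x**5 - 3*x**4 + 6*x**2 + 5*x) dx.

By the power rule, an antiderivative is F(x) = -2*x**6/3 - 3*x**5/5 + 2*x**3 + 5*x**2/2.
Then F(2) - F(1) = (-538/15) - (97/30) = -391/10.

-391/10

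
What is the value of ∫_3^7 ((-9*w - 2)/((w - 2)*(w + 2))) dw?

-8*log(3) - log(5)

Factor the denominator: w**2 - 4 = (w + 2)(w - 2).
Partial fractions: (-9*w - 2)/((w - 2)*(w + 2)) = -4/(w + 2) - 5/(w - 2).
An antiderivative is F(w) = -5*log(w - 2) - 4*log(w + 2).
Then F(7) - F(3) = (-8*log(3) - 5*log(5)) - (-4*log(5)) = -8*log(3) - log(5).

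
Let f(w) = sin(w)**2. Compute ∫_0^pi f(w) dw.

Use the identity sin^2(w) = (1 - cos(2*w))/2.
An antiderivative is F(w) = w/2 - sin(2*w)/4.
Then F(pi) - F(0) = (pi/2) - (0) = pi/2.

pi/2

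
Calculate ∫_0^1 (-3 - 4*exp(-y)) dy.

An antiderivative is F(y) = -3*y + 4*exp(-y).
Then F(1) - F(0) = (-3 + 4*exp(-1)) - (4) = -7 + 4*exp(-1).

-7 + 4*exp(-1)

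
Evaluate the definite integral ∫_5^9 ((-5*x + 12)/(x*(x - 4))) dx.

Factor the denominator: x**2 - 4*x = x(x - 4).
Partial fractions: (-5*x + 12)/(x*(x - 4)) = -3/x - 2/(x - 4).
An antiderivative is F(x) = -3*log(x) - 2*log(x - 4).
Then F(9) - F(5) = (-6*log(3) - 2*log(5)) - (-3*log(5)) = -6*log(3) + log(5).

-6*log(3) + log(5)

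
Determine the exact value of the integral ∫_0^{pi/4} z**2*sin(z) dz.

Integrate by parts twice (u = z^2, dv = sin(z) dz).
An antiderivative is F(z) = -z**2*cos(z) + 2*z*sin(z) + 2*cos(z).
Then F(pi/4) - F(0) = (sqrt(2)*(-pi**2 + 8*pi + 32)/32) - (2) = -2 - sqrt(2)*pi**2/32 + sqrt(2)*pi/4 + sqrt(2).

-2 - sqrt(2)*pi**2/32 + sqrt(2)*pi/4 + sqrt(2)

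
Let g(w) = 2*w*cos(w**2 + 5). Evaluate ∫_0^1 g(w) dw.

Let u = w**2 + 5, so du = 2*w dw. When w = 0, u = 5; when w = 1, u = 6.
The integral becomes ∫ cos(u) du from 5 to 6, with antiderivative sin(u).
Back in w: F(w) = sin(w**2 + 5).
Then F(1) - F(0) = (sin(6)) - (sin(5)) = sin(6) - sin(5).

sin(6) - sin(5)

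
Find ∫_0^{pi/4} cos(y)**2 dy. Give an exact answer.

Use the identity cos^2(y) = (1 + cos(2*y))/2.
An antiderivative is F(y) = y/2 + sin(2*y)/4.
Then F(pi/4) - F(0) = (1/4 + pi/8) - (0) = 1/4 + pi/8.

1/4 + pi/8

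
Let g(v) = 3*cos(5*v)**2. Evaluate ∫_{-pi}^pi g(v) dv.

3*pi

Use the identity cos^2(5*v) = (1 + cos(10*v))/2.
An antiderivative is F(v) = 3*v/2 + 3*sin(10*v)/20.
Then F(pi) - F(-pi) = (3*pi/2) - (-3*pi/2) = 3*pi.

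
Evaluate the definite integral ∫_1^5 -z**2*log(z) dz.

124/9 - 125*log(5)/3

Integrate by parts once (u = ln z, dv = -z**2 dz).
An antiderivative is F(z) = -z**3*(3*log(z) - 1)/9.
Then F(5) - F(1) = (125/9 - 125*log(5)/3) - (1/9) = 124/9 - 125*log(5)/3.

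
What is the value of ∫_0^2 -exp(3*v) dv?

An antiderivative is F(v) = -exp(3*v)/3.
Then F(2) - F(0) = (-exp(6)/3) - (-1/3) = 1/3 - exp(6)/3.

1/3 - exp(6)/3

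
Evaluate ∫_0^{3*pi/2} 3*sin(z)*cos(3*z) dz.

Use the identity sin(z)cos(3*z) = [sin(4*z) + sin(-2*z)]/2.
An antiderivative is F(z) = 3*cos(2*z)/4 - 3*cos(4*z)/8.
Then F(3*pi/2) - F(0) = (-9/8) - (3/8) = -3/2.

-3/2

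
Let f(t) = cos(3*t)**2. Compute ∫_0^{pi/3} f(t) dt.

pi/6

Use the identity cos^2(3*t) = (1 + cos(6*t))/2.
An antiderivative is F(t) = t/2 + sin(6*t)/12.
Then F(pi/3) - F(0) = (pi/6) - (0) = pi/6.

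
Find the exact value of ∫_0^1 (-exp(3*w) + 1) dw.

An antiderivative is F(w) = -exp(3*w)/3 + w.
Then F(1) - F(0) = (1 - exp(3)/3) - (-1/3) = 4/3 - exp(3)/3.

4/3 - exp(3)/3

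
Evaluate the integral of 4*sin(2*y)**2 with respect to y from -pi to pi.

Use the identity sin^2(2*y) = (1 - cos(4*y))/2.
An antiderivative is F(y) = 2*y - sin(4*y)/2.
Then F(pi) - F(-pi) = (2*pi) - (-2*pi) = 4*pi.

4*pi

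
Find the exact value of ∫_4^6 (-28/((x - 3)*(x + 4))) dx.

Factor the denominator: x**2 + x - 12 = (x + 4)(x - 3).
Partial fractions: -28/((x - 3)*(x + 4)) = 4/(x + 4) - 4/(x - 3).
An antiderivative is F(x) = -4*log(x - 3) + 4*log(x + 4).
Then F(6) - F(4) = (-4*log(3) + 4*log(2) + 4*log(5)) - (12*log(2)) = -8*log(2) - 4*log(3) + 4*log(5).

-8*log(2) - 4*log(3) + 4*log(5)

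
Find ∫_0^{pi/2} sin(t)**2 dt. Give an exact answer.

pi/4

Use the identity sin^2(t) = (1 - cos(2*t))/2.
An antiderivative is F(t) = t/2 - sin(2*t)/4.
Then F(pi/2) - F(0) = (pi/4) - (0) = pi/4.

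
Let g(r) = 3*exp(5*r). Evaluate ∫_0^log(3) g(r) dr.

726/5

Let u = exp(r), so du = exp(r) dr. When r = 0, u = 1; when r = log(3), u = 3.
The integral becomes 3·∫ u**4 du from 1 to 3, with antiderivative 3*u**5/5.
Back in r: F(r) = 3*exp(5*r)/5.
Then F(log(3)) - F(0) = (729/5) - (3/5) = 726/5.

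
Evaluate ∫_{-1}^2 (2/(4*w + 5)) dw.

log(13)/2

An antiderivative is F(w) = log(4*w + 5)/2.
Then F(2) - F(-1) = (log(13)/2) - (0) = log(13)/2.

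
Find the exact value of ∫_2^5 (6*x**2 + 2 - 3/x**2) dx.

By the power rule, an antiderivative is F(x) = 2*x**3 + 2*x + 3/x.
Then F(5) - F(2) = (1303/5) - (43/2) = 2391/10.

2391/10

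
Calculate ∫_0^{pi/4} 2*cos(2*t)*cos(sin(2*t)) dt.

Let u = sin(2*t), so du = 2*cos(2*t) dt. When t = 0, u = 0; when t = pi/4, u = 1.
The integral becomes ∫ cos(u) du from 0 to 1, with antiderivative sin(u).
Back in t: F(t) = sin(sin(2*t)).
Then F(pi/4) - F(0) = (sin(1)) - (0) = sin(1).

sin(1)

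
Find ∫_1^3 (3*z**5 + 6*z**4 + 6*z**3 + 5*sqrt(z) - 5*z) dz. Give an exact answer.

10*sqrt(3) + 11266/15

By the power rule, an antiderivative is F(z) = z**6/2 + 6*z**5/5 + 3*z**4/2 + 10*z**(3/2)/3 - 5*z**2/2.
Then F(3) - F(1) = (10*sqrt(3) + 7551/10) - (121/30) = 10*sqrt(3) + 11266/15.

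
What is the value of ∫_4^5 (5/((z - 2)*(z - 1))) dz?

Factor the denominator: z**2 - 3*z + 2 = (z - 1)(z - 2).
Partial fractions: 5/((z - 2)*(z - 1)) = -5/(z - 1) + 5/(z - 2).
An antiderivative is F(z) = 5*log(z - 2) - 5*log(z - 1).
Then F(5) - F(4) = (-10*log(2) + 5*log(3)) - (-5*log(3) + 5*log(2)) = -15*log(2) + 10*log(3).

-15*log(2) + 10*log(3)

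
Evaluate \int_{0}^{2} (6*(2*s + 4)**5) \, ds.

129024

Let u = 2*s + 4, so du = 2 ds. When s = 0, u = 4; when s = 2, u = 8.
The integral becomes 3·∫ u**5 du from 4 to 8, with antiderivative u**6/2.
Back in s: F(s) = (2*s + 4)**6/2.
Then F(2) - F(0) = (131072) - (2048) = 129024.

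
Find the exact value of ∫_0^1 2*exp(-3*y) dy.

2/3 - 2*exp(-3)/3

An antiderivative is F(y) = -2*exp(-3*y)/3.
Then F(1) - F(0) = (-2*exp(-3)/3) - (-2/3) = 2/3 - 2*exp(-3)/3.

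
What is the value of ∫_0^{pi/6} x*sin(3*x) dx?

Integrate by parts once (u = x, dv = sin(3*x) dx).
An antiderivative is F(x) = -x*cos(3*x)/3 + sin(3*x)/9.
Then F(pi/6) - F(0) = (1/9) - (0) = 1/9.

1/9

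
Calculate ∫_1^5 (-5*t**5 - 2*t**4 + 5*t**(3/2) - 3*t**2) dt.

-71978/5 + 50*sqrt(5)

By the power rule, an antiderivative is F(t) = -5*t**6/6 + 2*t**(5/2) - 2*t**5/5 - t**3.
Then F(5) - F(1) = (-86375/6 + 50*sqrt(5)) - (-7/30) = -71978/5 + 50*sqrt(5).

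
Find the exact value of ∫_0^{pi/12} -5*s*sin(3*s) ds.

Integrate by parts once (u = s, dv = -5*sin(3*s) ds).
An antiderivative is F(s) = 5*s*cos(3*s)/3 - 5*sin(3*s)/9.
Then F(pi/12) - F(0) = (5*sqrt(2)*(-4 + pi)/72) - (0) = 5*sqrt(2)*(-4 + pi)/72.

5*sqrt(2)*(-4 + pi)/72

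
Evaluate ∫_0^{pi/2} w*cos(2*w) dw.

Integrate by parts once (u = w, dv = cos(2*w) dw).
An antiderivative is F(w) = w*sin(2*w)/2 + cos(2*w)/4.
Then F(pi/2) - F(0) = (-1/4) - (1/4) = -1/2.

-1/2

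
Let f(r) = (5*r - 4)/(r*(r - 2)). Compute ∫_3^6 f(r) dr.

8*log(2)

Factor the denominator: r**2 - 2*r = r(r - 2).
Partial fractions: (5*r - 4)/(r*(r - 2)) = 2/r + 3/(r - 2).
An antiderivative is F(r) = 2*log(r) + 3*log(r - 2).
Then F(6) - F(3) = (2*log(3) + 8*log(2)) - (log(9)) = 8*log(2).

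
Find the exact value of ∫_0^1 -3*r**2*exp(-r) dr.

Integrate by parts twice (u = r^2, dv = -3*exp(-r) dr).
An antiderivative is F(r) = (3*r**2 + 6*r + 6)*exp(-r).
Then F(1) - F(0) = (15*exp(-1)) - (6) = -6 + 15*exp(-1).

-6 + 15*exp(-1)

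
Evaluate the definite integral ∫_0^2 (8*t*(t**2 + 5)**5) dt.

Let u = t**2 + 5, so du = 2*t dt. When t = 0, u = 5; when t = 2, u = 9.
The integral becomes 4·∫ u**5 du from 5 to 9, with antiderivative 2*u**6/3.
Back in t: F(t) = 2*(t**2 + 5)**6/3.
Then F(2) - F(0) = (354294) - (31250/3) = 1031632/3.

1031632/3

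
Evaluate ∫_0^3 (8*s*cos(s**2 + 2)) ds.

Let u = s**2 + 2, so du = 2*s ds. When s = 0, u = 2; when s = 3, u = 11.
The integral becomes 4·∫ cos(u) du from 2 to 11, with antiderivative 4*sin(u).
Back in s: F(s) = 4*sin(s**2 + 2).
Then F(3) - F(0) = (4*sin(11)) - (4*sin(2)) = 4*sin(11) - 4*sin(2).

4*sin(11) - 4*sin(2)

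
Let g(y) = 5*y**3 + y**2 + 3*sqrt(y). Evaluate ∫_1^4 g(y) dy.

By the power rule, an antiderivative is F(y) = 5*y**4/4 + 2*y**(3/2) + y**3/3.
Then F(4) - F(1) = (1072/3) - (43/12) = 1415/4.

1415/4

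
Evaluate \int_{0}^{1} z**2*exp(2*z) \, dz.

Integrate by parts twice (u = z^2, dv = exp(2*z) dz).
An antiderivative is F(z) = (2*z**2 - 2*z + 1)*exp(2*z)/4.
Then F(1) - F(0) = (exp(2)/4) - (1/4) = -1/4 + exp(2)/4.

-1/4 + exp(2)/4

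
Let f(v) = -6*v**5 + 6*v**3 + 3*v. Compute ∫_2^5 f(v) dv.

-14616

By the power rule, an antiderivative is F(v) = -v**6 + 3*v**4/2 + 3*v**2/2.
Then F(5) - F(2) = (-14650) - (-34) = -14616.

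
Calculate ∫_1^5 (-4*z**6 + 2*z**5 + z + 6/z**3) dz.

-6898396/175

By the power rule, an antiderivative is F(z) = -4*z**7/7 + z**6/3 + z**2/2 - 3/z**2.
Then F(5) - F(1) = (-41393251/1050) - (-115/42) = -6898396/175.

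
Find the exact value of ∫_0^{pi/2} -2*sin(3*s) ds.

An antiderivative is F(s) = 2*cos(3*s)/3.
Then F(pi/2) - F(0) = (0) - (2/3) = -2/3.

-2/3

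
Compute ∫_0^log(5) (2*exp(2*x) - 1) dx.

24 - log(5)

An antiderivative is F(x) = exp(2*x) - x.
Then F(log(5)) - F(0) = (25 - log(5)) - (1) = 24 - log(5).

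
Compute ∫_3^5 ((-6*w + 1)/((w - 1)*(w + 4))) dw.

Factor the denominator: w**2 + 3*w - 4 = (w + 4)(w - 1).
Partial fractions: (-6*w + 1)/((w - 1)*(w + 4)) = -5/(w + 4) - 1/(w - 1).
An antiderivative is F(w) = -log(w - 1) - 5*log(w + 4).
Then F(5) - F(3) = (-10*log(3) - 2*log(2)) - (-5*log(7) - log(2)) = -10*log(3) - log(2) + 5*log(7).

-10*log(3) - log(2) + 5*log(7)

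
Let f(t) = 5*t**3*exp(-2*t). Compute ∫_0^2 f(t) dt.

15/8 - 355*exp(-4)/8

Integrate by parts 3 times (u = t^3, dv = 5*exp(-2*t) dt).
An antiderivative is F(t) = (-20*t**3 - 30*t**2 - 30*t - 15)*exp(-2*t)/8.
Then F(2) - F(0) = (-355*exp(-4)/8) - (-15/8) = 15/8 - 355*exp(-4)/8.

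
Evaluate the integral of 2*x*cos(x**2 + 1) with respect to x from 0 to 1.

Let u = x**2 + 1, so du = 2*x dx. When x = 0, u = 1; when x = 1, u = 2.
The integral becomes ∫ cos(u) du from 1 to 2, with antiderivative sin(u).
Back in x: F(x) = sin(x**2 + 1).
Then F(1) - F(0) = (sin(2)) - (sin(1)) = -sin(1) + sin(2).

-sin(1) + sin(2)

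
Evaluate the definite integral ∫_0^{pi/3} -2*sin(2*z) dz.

An antiderivative is F(z) = cos(2*z).
Then F(pi/3) - F(0) = (-1/2) - (1) = -3/2.

-3/2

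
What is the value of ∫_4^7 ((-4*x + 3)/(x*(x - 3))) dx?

-4*log(2) - log(7)

Factor the denominator: x**2 - 3*x = x(x - 3).
Partial fractions: (-4*x + 3)/(x*(x - 3)) = -1/x - 3/(x - 3).
An antiderivative is F(x) = -log(x) - 3*log(x - 3).
Then F(7) - F(4) = (-6*log(2) - log(7)) - (-log(4)) = -4*log(2) - log(7).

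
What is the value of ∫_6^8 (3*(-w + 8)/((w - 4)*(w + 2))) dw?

Factor the denominator: w**2 - 2*w - 8 = (w + 2)(w - 4).
Partial fractions: 3*(-w + 8)/((w - 4)*(w + 2)) = -5/(w + 2) + 2/(w - 4).
An antiderivative is F(w) = 2*log(w - 4) - 5*log(w + 2).
Then F(8) - F(6) = (-5*log(5) - log(2)) - (-13*log(2)) = -5*log(5) + 12*log(2).

-5*log(5) + 12*log(2)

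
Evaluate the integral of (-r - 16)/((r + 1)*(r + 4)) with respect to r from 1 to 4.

Factor the denominator: r**2 + 5*r + 4 = (r + 4)(r + 1).
Partial fractions: (-r - 16)/((r + 1)*(r + 4)) = 4/(r + 4) - 5/(r + 1).
An antiderivative is F(r) = -5*log(r + 1) + 4*log(r + 4).
Then F(4) - F(1) = (-5*log(5) + 12*log(2)) - (-5*log(2) + 4*log(5)) = -9*log(5) + 17*log(2).

-9*log(5) + 17*log(2)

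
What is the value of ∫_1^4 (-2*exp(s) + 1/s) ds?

An antiderivative is F(s) = -2*exp(s) + log(s).
Then F(4) - F(1) = (-2*exp(4) + log(4)) - (-2*exp(1)) = -2*exp(4) + 2*log(2) + 2*exp(1).

-2*exp(4) + 2*log(2) + 2*exp(1)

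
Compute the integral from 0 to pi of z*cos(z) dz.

Integrate by parts once (u = z, dv = cos(z) dz).
An antiderivative is F(z) = z*sin(z) + cos(z).
Then F(pi) - F(0) = (-1) - (1) = -2.

-2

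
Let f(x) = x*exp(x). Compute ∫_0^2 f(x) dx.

Integrate by parts once (u = x, dv = exp(x) dx).
An antiderivative is F(x) = (x - 1)*exp(x).
Then F(2) - F(0) = (exp(2)) - (-1) = 1 + exp(2).

1 + exp(2)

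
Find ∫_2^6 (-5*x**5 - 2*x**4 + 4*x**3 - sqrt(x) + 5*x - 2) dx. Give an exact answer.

-608584/15 - 4*sqrt(6) + 4*sqrt(2)/3

By the power rule, an antiderivative is F(x) = -5*x**6/6 - 2*x**5/5 + x**4 - 2*x**(3/2)/3 + 5*x**2/2 - 2*x.
Then F(6) - F(2) = (-203082/5 - 4*sqrt(6)) - (-662/15 - 4*sqrt(2)/3) = -608584/15 - 4*sqrt(6) + 4*sqrt(2)/3.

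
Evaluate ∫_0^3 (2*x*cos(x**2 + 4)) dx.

Let u = x**2 + 4, so du = 2*x dx. When x = 0, u = 4; when x = 3, u = 13.
The integral becomes ∫ cos(u) du from 4 to 13, with antiderivative sin(u).
Back in x: F(x) = sin(x**2 + 4).
Then F(3) - F(0) = (sin(13)) - (sin(4)) = sin(13) - sin(4).

sin(13) - sin(4)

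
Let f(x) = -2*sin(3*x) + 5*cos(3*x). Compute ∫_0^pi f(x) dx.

An antiderivative is F(x) = 5*sin(3*x)/3 + 2*cos(3*x)/3.
Then F(pi) - F(0) = (-2/3) - (2/3) = -4/3.

-4/3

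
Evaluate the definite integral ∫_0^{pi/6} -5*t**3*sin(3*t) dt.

Integrate by parts 3 times (u = t^3, dv = -5*sin(3*t) dt).
An antiderivative is F(t) = 5*t**3*cos(3*t)/3 - 5*t**2*sin(3*t)/3 - 10*t*cos(3*t)/9 + 10*sin(3*t)/27.
Then F(pi/6) - F(0) = (10/27 - 5*pi**2/108) - (0) = 10/27 - 5*pi**2/108.

10/27 - 5*pi**2/108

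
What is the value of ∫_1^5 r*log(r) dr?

-6 + 25*log(5)/2

Integrate by parts once (u = ln r, dv = r dr).
An antiderivative is F(r) = r**2*(2*log(r) - 1)/4.
Then F(5) - F(1) = (-25/4 + 25*log(5)/2) - (-1/4) = -6 + 25*log(5)/2.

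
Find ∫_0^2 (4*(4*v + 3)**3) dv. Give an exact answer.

Let u = 4*v + 3, so du = 4 dv. When v = 0, u = 3; when v = 2, u = 11.
The integral becomes ∫ u**3 du from 3 to 11, with antiderivative u**4/4.
Back in v: F(v) = (4*v + 3)**4/4.
Then F(2) - F(0) = (14641/4) - (81/4) = 3640.

3640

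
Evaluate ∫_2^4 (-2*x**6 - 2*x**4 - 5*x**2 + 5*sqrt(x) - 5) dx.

-537394/105 - 20*sqrt(2)/3

By the power rule, an antiderivative is F(x) = -2*x**7/7 - 2*x**5/5 + 10*x**(3/2)/3 - 5*x**3/3 - 5*x.
Then F(4) - F(2) = (-181676/35) - (-7634/105 + 20*sqrt(2)/3) = -537394/105 - 20*sqrt(2)/3.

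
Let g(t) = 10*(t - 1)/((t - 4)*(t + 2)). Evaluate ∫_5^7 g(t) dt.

Factor the denominator: t**2 - 2*t - 8 = (t + 2)(t - 4).
Partial fractions: 10*(t - 1)/((t - 4)*(t + 2)) = 5/(t + 2) + 5/(t - 4).
An antiderivative is F(t) = 5*log(t - 4) + 5*log(t + 2).
Then F(7) - F(5) = (15*log(3)) - (5*log(7)) = -5*log(7) + 15*log(3).

-5*log(7) + 15*log(3)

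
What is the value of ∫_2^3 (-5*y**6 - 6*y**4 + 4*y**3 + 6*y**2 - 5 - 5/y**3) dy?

By the power rule, an antiderivative is F(y) = -5*y**7/7 - 6*y**5/5 + y**4 + 2*y**3 - 5*y + 5/(2*y**2).
Then F(3) - F(2) = (-1092083/630) - (-30017/280) = -4098179/2520.

-4098179/2520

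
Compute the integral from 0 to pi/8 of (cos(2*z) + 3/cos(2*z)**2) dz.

An antiderivative is F(z) = sin(2*z)/2 + 3*tan(2*z)/2.
Then F(pi/8) - F(0) = (sqrt(2)/4 + 3/2) - (0) = sqrt(2)/4 + 3/2.

sqrt(2)/4 + 3/2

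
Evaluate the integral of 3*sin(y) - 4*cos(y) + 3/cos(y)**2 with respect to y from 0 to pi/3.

An antiderivative is F(y) = -4*sin(y) - 3*cos(y) + 3*tan(y).
Then F(pi/3) - F(0) = (-3/2 + sqrt(3)) - (-3) = 3/2 + sqrt(3).

3/2 + sqrt(3)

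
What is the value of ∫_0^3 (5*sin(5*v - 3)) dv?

cos(3) - cos(12)

Let u = 5*v - 3, so du = 5 dv. When v = 0, u = -3; when v = 3, u = 12.
The integral becomes ∫ sin(u) du from -3 to 12, with antiderivative -cos(u).
Back in v: F(v) = -cos(5*v - 3).
Then F(3) - F(0) = (-cos(12)) - (-cos(3)) = cos(3) - cos(12).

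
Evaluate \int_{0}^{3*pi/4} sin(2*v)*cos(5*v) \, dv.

-2/21 + 5*sqrt(2)/42

Use the identity sin(2*v)cos(5*v) = [sin(7*v) + sin(-3*v)]/2.
An antiderivative is F(v) = cos(3*v)/6 - cos(7*v)/14.
Then F(3*pi/4) - F(0) = (5*sqrt(2)/42) - (2/21) = -2/21 + 5*sqrt(2)/42.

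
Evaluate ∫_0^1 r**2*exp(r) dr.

Integrate by parts twice (u = r^2, dv = exp(r) dr).
An antiderivative is F(r) = (r**2 - 2*r + 2)*exp(r).
Then F(1) - F(0) = (E) - (2) = -2 + E.

-2 + E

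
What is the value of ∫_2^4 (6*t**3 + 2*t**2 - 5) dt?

By the power rule, an antiderivative is F(t) = 3*t**4/2 + 2*t**3/3 - 5*t.
Then F(4) - F(2) = (1220/3) - (58/3) = 1162/3.

1162/3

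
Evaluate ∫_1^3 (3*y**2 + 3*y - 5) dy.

28

By the power rule, an antiderivative is F(y) = y**3 + 3*y**2/2 - 5*y.
Then F(3) - F(1) = (51/2) - (-5/2) = 28.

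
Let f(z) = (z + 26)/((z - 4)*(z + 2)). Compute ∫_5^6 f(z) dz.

-7*log(2) + 4*log(7)

Factor the denominator: z**2 - 2*z - 8 = (z + 2)(z - 4).
Partial fractions: (z + 26)/((z - 4)*(z + 2)) = -4/(z + 2) + 5/(z - 4).
An antiderivative is F(z) = 5*log(z - 4) - 4*log(z + 2).
Then F(6) - F(5) = (-7*log(2)) - (-4*log(7)) = -7*log(2) + 4*log(7).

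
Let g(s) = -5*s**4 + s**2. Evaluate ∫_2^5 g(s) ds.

-3054

By the power rule, an antiderivative is F(s) = -s**5 + s**3/3.
Then F(5) - F(2) = (-9250/3) - (-88/3) = -3054.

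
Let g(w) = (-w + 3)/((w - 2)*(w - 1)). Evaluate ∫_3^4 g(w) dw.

log(8/9)

Factor the denominator: w**2 - 3*w + 2 = (w - 1)(w - 2).
Partial fractions: (-w + 3)/((w - 2)*(w - 1)) = -2/(w - 1) + 1/(w - 2).
An antiderivative is F(w) = log(w - 2) - 2*log(w - 1).
Then F(4) - F(3) = (log(2/9)) - (-log(4)) = log(8/9).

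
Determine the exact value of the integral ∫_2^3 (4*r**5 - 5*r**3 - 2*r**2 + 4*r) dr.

By the power rule, an antiderivative is F(r) = 2*r**6/3 - 5*r**4/4 - 2*r**3/3 + 2*r**2.
Then F(3) - F(2) = (1539/4) - (76/3) = 4313/12.

4313/12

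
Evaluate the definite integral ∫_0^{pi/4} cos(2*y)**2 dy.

pi/8

Use the identity cos^2(2*y) = (1 + cos(4*y))/2.
An antiderivative is F(y) = y/2 + sin(4*y)/8.
Then F(pi/4) - F(0) = (pi/8) - (0) = pi/8.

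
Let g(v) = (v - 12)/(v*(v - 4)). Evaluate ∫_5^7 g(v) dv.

Factor the denominator: v**2 - 4*v = v(v - 4).
Partial fractions: (v - 12)/(v*(v - 4)) = 3/v - 2/(v - 4).
An antiderivative is F(v) = 3*log(v) - 2*log(v - 4).
Then F(7) - F(5) = (-2*log(3) + 3*log(7)) - (3*log(5)) = -3*log(5) - 2*log(3) + 3*log(7).

-3*log(5) - 2*log(3) + 3*log(7)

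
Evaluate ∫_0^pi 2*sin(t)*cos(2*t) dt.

-4/3

Use the identity sin(t)cos(2*t) = [sin(3*t) + sin(-t)]/2.
An antiderivative is F(t) = cos(t) - cos(3*t)/3.
Then F(pi) - F(0) = (-2/3) - (2/3) = -4/3.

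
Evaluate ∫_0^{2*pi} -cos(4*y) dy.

0

An antiderivative is F(y) = -sin(4*y)/4.
Then F(2*pi) - F(0) = (0) - (0) = 0.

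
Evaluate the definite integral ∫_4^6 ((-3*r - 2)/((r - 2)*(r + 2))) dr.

Factor the denominator: r**2 - 4 = (r + 2)(r - 2).
Partial fractions: (-3*r - 2)/((r - 2)*(r + 2)) = -1/(r + 2) - 2/(r - 2).
An antiderivative is F(r) = -2*log(r - 2) - log(r + 2).
Then F(6) - F(4) = (-7*log(2)) - (-log(24)) = log(3/16).

log(3/16)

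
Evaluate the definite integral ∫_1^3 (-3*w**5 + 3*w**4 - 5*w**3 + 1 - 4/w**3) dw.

-14336/45

By the power rule, an antiderivative is F(w) = -w**6/2 + 3*w**5/5 - 5*w**4/4 + w + 2/w**2.
Then F(3) - F(1) = (-57011/180) - (37/20) = -14336/45.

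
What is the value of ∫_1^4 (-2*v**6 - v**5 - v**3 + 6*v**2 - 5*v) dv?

-149481/28

By the power rule, an antiderivative is F(v) = -2*v**7/7 - v**6/6 - v**4/4 + 2*v**3 - 5*v**2/2.
Then F(4) - F(1) = (-112136/21) - (-101/84) = -149481/28.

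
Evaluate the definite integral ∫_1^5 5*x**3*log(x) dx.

-195 + 3125*log(5)/4

Integrate by parts once (u = ln x, dv = 5*x**3 dx).
An antiderivative is F(x) = 5*x**4*(4*log(x) - 1)/16.
Then F(5) - F(1) = (-3125/16 + 3125*log(5)/4) - (-5/16) = -195 + 3125*log(5)/4.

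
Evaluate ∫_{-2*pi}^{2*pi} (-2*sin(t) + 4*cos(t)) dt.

An antiderivative is F(t) = 4*sin(t) + 2*cos(t).
Then F(2*pi) - F(-2*pi) = (2) - (2) = 0.

0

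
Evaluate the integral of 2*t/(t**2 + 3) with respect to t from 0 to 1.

Let u = t**2 + 3, so du = 2*t dt. When t = 0, u = 3; when t = 1, u = 4.
The integral becomes ∫ 1/u du from 3 to 4, with antiderivative log(u).
Back in t: F(t) = log(t**2 + 3).
Then F(1) - F(0) = (log(4)) - (log(3)) = log(4/3).

log(4/3)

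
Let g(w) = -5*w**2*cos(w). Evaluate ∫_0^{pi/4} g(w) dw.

Integrate by parts twice (u = w^2, dv = -5*cos(w) dw).
An antiderivative is F(w) = -5*w**2*sin(w) - 10*w*cos(w) + 10*sin(w).
Then F(pi/4) - F(0) = (5*sqrt(2)*(-8*pi - pi**2 + 32)/32) - (0) = 5*sqrt(2)*(-8*pi - pi**2 + 32)/32.

5*sqrt(2)*(-8*pi - pi**2 + 32)/32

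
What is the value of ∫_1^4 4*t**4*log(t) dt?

Integrate by parts once (u = ln t, dv = 4*t**4 dt).
An antiderivative is F(t) = 4*t**5*(5*log(t) - 1)/25.
Then F(4) - F(1) = (-4096/25 + 8192*log(2)/5) - (-4/25) = -4092/25 + 8192*log(2)/5.

-4092/25 + 8192*log(2)/5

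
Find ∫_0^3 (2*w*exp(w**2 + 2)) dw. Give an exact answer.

Let u = w**2 + 2, so du = 2*w dw. When w = 0, u = 2; when w = 3, u = 11.
The integral becomes ∫ exp(u) du from 2 to 11, with antiderivative exp(u).
Back in w: F(w) = exp(w**2 + 2).
Then F(3) - F(0) = (exp(11)) - (exp(2)) = -exp(2) + exp(11).

-exp(2) + exp(11)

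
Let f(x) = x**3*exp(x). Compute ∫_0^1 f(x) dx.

6 - 2*E

Integrate by parts 3 times (u = x^3, dv = exp(x) dx).
An antiderivative is F(x) = (x**3 - 3*x**2 + 6*x - 6)*exp(x).
Then F(1) - F(0) = (-2*E) - (-6) = 6 - 2*E.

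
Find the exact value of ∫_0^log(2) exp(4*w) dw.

15/4

Let u = exp(w), so du = exp(w) dw. When w = 0, u = 1; when w = log(2), u = 2.
The integral becomes ∫ u**3 du from 1 to 2, with antiderivative u**4/4.
Back in w: F(w) = exp(4*w)/4.
Then F(log(2)) - F(0) = (4) - (1/4) = 15/4.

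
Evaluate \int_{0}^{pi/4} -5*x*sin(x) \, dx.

Integrate by parts once (u = x, dv = -5*sin(x) dx).
An antiderivative is F(x) = 5*x*cos(x) - 5*sin(x).
Then F(pi/4) - F(0) = (5*sqrt(2)*(-4 + pi)/8) - (0) = 5*sqrt(2)*(-4 + pi)/8.

5*sqrt(2)*(-4 + pi)/8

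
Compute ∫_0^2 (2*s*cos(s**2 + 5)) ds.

Let u = s**2 + 5, so du = 2*s ds. When s = 0, u = 5; when s = 2, u = 9.
The integral becomes ∫ cos(u) du from 5 to 9, with antiderivative sin(u).
Back in s: F(s) = sin(s**2 + 5).
Then F(2) - F(0) = (sin(9)) - (sin(5)) = sin(9) - sin(5).

sin(9) - sin(5)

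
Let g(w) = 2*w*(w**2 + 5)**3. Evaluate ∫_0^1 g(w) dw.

Let u = w**2 + 5, so du = 2*w dw. When w = 0, u = 5; when w = 1, u = 6.
The integral becomes ∫ u**3 du from 5 to 6, with antiderivative u**4/4.
Back in w: F(w) = (w**2 + 5)**4/4.
Then F(1) - F(0) = (324) - (625/4) = 671/4.

671/4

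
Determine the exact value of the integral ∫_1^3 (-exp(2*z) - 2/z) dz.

-exp(6)/2 - log(9) + exp(2)/2

An antiderivative is F(z) = -exp(2*z)/2 - 2*log(z).
Then F(3) - F(1) = (-exp(6)/2 - log(9)) - (-exp(2)/2) = -exp(6)/2 - log(9) + exp(2)/2.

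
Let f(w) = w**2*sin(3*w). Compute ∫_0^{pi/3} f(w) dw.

Integrate by parts twice (u = w^2, dv = sin(3*w) dw).
An antiderivative is F(w) = -w**2*cos(3*w)/3 + 2*w*sin(3*w)/9 + 2*cos(3*w)/27.
Then F(pi/3) - F(0) = (-2/27 + pi**2/27) - (2/27) = -4/27 + pi**2/27.

-4/27 + pi**2/27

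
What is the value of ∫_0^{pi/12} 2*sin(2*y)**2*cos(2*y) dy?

Let u = sin(2*y), so du = 2*cos(2*y) dy. When y = 0, u = 0; when y = pi/12, u = 1/2.
The integral becomes ∫ u**2 du from 0 to 1/2, with antiderivative u**3/3.
Back in y: F(y) = sin(2*y)**3/3.
Then F(pi/12) - F(0) = (1/24) - (0) = 1/24.

1/24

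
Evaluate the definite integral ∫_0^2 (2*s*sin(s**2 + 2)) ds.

-cos(6) + cos(2)

Let u = s**2 + 2, so du = 2*s ds. When s = 0, u = 2; when s = 2, u = 6.
The integral becomes ∫ sin(u) du from 2 to 6, with antiderivative -cos(u).
Back in s: F(s) = -cos(s**2 + 2).
Then F(2) - F(0) = (-cos(6)) - (-cos(2)) = -cos(6) + cos(2).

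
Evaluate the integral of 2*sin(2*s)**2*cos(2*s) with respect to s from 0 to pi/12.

Let u = sin(2*s), so du = 2*cos(2*s) ds. When s = 0, u = 0; when s = pi/12, u = 1/2.
The integral becomes ∫ u**2 du from 0 to 1/2, with antiderivative u**3/3.
Back in s: F(s) = sin(2*s)**3/3.
Then F(pi/12) - F(0) = (1/24) - (0) = 1/24.

1/24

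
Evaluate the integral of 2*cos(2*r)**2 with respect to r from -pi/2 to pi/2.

Use the identity cos^2(2*r) = (1 + cos(4*r))/2.
An antiderivative is F(r) = r + sin(4*r)/4.
Then F(pi/2) - F(-pi/2) = (pi/2) - (-pi/2) = pi.

pi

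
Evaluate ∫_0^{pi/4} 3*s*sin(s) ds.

3*sqrt(2)*(4 - pi)/8

Integrate by parts once (u = s, dv = 3*sin(s) ds).
An antiderivative is F(s) = -3*s*cos(s) + 3*sin(s).
Then F(pi/4) - F(0) = (3*sqrt(2)*(4 - pi)/8) - (0) = 3*sqrt(2)*(4 - pi)/8.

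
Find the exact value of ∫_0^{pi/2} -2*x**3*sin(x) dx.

Integrate by parts 3 times (u = x^3, dv = -2*sin(x) dx).
An antiderivative is F(x) = 2*x**3*cos(x) - 6*x**2*sin(x) - 12*x*cos(x) + 12*sin(x).
Then F(pi/2) - F(0) = (12 - 3*pi**2/2) - (0) = 12 - 3*pi**2/2.

12 - 3*pi**2/2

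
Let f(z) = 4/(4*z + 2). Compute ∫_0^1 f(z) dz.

An antiderivative is F(z) = log(4*z + 2).
Then F(1) - F(0) = (log(6)) - (log(2)) = log(3).

log(3)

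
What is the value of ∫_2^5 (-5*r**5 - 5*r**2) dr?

-26325/2

By the power rule, an antiderivative is F(r) = -5*r**6/6 - 5*r**3/3.
Then F(5) - F(2) = (-79375/6) - (-200/3) = -26325/2.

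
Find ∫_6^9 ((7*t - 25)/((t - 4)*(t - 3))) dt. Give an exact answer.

Factor the denominator: t**2 - 7*t + 12 = (t - 3)(t - 4).
Partial fractions: (7*t - 25)/((t - 4)*(t - 3)) = 4/(t - 3) + 3/(t - 4).
An antiderivative is F(t) = 3*log(t - 4) + 4*log(t - 3).
Then F(9) - F(6) = (4*log(2) + 4*log(3) + 3*log(5)) - (3*log(2) + 4*log(3)) = log(2) + 3*log(5).

log(2) + 3*log(5)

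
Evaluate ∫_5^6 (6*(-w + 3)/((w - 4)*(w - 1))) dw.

Factor the denominator: w**2 - 5*w + 4 = (w - 1)(w - 4).
Partial fractions: 6*(-w + 3)/((w - 4)*(w - 1)) = -4/(w - 1) - 2/(w - 4).
An antiderivative is F(w) = -2*log(w - 4) - 4*log(w - 1).
Then F(6) - F(5) = (-4*log(5) - 2*log(2)) - (-8*log(2)) = -4*log(5) + 6*log(2).

-4*log(5) + 6*log(2)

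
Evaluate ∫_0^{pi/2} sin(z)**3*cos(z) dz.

Let u = sin(z), so du = cos(z) dz. When z = 0, u = 0; when z = pi/2, u = 1.
The integral becomes ∫ u**3 du from 0 to 1, with antiderivative u**4/4.
Back in z: F(z) = sin(z)**4/4.
Then F(pi/2) - F(0) = (1/4) - (0) = 1/4.

1/4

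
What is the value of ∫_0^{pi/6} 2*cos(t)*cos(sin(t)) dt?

2*sin(1/2)

Let u = sin(t), so du = cos(t) dt. When t = 0, u = 0; when t = pi/6, u = 1/2.
The integral becomes 2·∫ cos(u) du from 0 to 1/2, with antiderivative 2*sin(u).
Back in t: F(t) = 2*sin(sin(t)).
Then F(pi/6) - F(0) = (2*sin(1/2)) - (0) = 2*sin(1/2).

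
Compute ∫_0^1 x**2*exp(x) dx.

Integrate by parts twice (u = x^2, dv = exp(x) dx).
An antiderivative is F(x) = (x**2 - 2*x + 2)*exp(x).
Then F(1) - F(0) = (E) - (2) = -2 + E.

-2 + E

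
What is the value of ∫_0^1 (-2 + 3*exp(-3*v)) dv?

An antiderivative is F(v) = -2*v - exp(-3*v).
Then F(1) - F(0) = (-2 - exp(-3)) - (-1) = -1 - exp(-3).

-1 - exp(-3)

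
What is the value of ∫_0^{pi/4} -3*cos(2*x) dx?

An antiderivative is F(x) = -3*sin(2*x)/2.
Then F(pi/4) - F(0) = (-3/2) - (0) = -3/2.

-3/2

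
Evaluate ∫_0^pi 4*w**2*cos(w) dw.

-8*pi

Integrate by parts twice (u = w^2, dv = 4*cos(w) dw).
An antiderivative is F(w) = 4*w**2*sin(w) + 8*w*cos(w) - 8*sin(w).
Then F(pi) - F(0) = (-8*pi) - (0) = -8*pi.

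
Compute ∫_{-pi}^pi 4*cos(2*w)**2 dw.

Use the identity cos^2(2*w) = (1 + cos(4*w))/2.
An antiderivative is F(w) = 2*w + sin(4*w)/2.
Then F(pi) - F(-pi) = (2*pi) - (-2*pi) = 4*pi.

4*pi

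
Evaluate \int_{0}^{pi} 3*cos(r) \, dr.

0

An antiderivative is F(r) = 3*sin(r).
Then F(pi) - F(0) = (0) - (0) = 0.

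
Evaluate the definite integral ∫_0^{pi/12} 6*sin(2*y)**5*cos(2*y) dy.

1/128

Let u = sin(2*y), so du = 2*cos(2*y) dy. When y = 0, u = 0; when y = pi/12, u = 1/2.
The integral becomes 3·∫ u**5 du from 0 to 1/2, with antiderivative u**6/2.
Back in y: F(y) = sin(2*y)**6/2.
Then F(pi/12) - F(0) = (1/128) - (0) = 1/128.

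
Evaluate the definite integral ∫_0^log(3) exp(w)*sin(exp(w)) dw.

cos(1) - cos(3)

Let u = exp(w), so du = exp(w) dw. When w = 0, u = 1; when w = log(3), u = 3.
The integral becomes ∫ sin(u) du from 1 to 3, with antiderivative -cos(u).
Back in w: F(w) = -cos(exp(w)).
Then F(log(3)) - F(0) = (-cos(3)) - (-cos(1)) = cos(1) - cos(3).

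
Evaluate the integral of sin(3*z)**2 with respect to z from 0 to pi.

Use the identity sin^2(3*z) = (1 - cos(6*z))/2.
An antiderivative is F(z) = z/2 - sin(6*z)/12.
Then F(pi) - F(0) = (pi/2) - (0) = pi/2.

pi/2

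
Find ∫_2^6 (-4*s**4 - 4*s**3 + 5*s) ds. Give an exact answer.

-36976/5

By the power rule, an antiderivative is F(s) = -4*s**5/5 - s**4 + 5*s**2/2.
Then F(6) - F(2) = (-37134/5) - (-158/5) = -36976/5.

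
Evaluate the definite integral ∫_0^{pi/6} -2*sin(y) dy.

An antiderivative is F(y) = 2*cos(y).
Then F(pi/6) - F(0) = (sqrt(3)) - (2) = -2 + sqrt(3).

-2 + sqrt(3)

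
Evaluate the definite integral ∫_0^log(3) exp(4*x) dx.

Let u = exp(x), so du = exp(x) dx. When x = 0, u = 1; when x = log(3), u = 3.
The integral becomes ∫ u**3 du from 1 to 3, with antiderivative u**4/4.
Back in x: F(x) = exp(4*x)/4.
Then F(log(3)) - F(0) = (81/4) - (1/4) = 20.

20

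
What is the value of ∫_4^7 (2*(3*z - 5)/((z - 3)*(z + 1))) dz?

Factor the denominator: z**2 - 2*z - 3 = (z + 1)(z - 3).
Partial fractions: 2*(3*z - 5)/((z - 3)*(z + 1)) = 4/(z + 1) + 2/(z - 3).
An antiderivative is F(z) = 2*log(z - 3) + 4*log(z + 1).
Then F(7) - F(4) = (16*log(2)) - (4*log(5)) = -4*log(5) + 16*log(2).

-4*log(5) + 16*log(2)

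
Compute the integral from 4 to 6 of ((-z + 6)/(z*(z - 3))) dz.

log(4/3)

Factor the denominator: z**2 - 3*z = z(z - 3).
Partial fractions: (-z + 6)/(z*(z - 3)) = -2/z + 1/(z - 3).
An antiderivative is F(z) = -2*log(z) + log(z - 3).
Then F(6) - F(4) = (-log(12)) - (-log(16)) = log(4/3).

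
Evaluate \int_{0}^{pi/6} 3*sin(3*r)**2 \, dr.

pi/4

Use the identity sin^2(3*r) = (1 - cos(6*r))/2.
An antiderivative is F(r) = 3*r/2 - sin(6*r)/4.
Then F(pi/6) - F(0) = (pi/4) - (0) = pi/4.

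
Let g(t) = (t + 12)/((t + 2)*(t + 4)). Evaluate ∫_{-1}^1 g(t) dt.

Factor the denominator: t**2 + 6*t + 8 = (t + 4)(t + 2).
Partial fractions: (t + 12)/((t + 2)*(t + 4)) = -4/(t + 4) + 5/(t + 2).
An antiderivative is F(t) = 5*log(t + 2) - 4*log(t + 4).
Then F(1) - F(-1) = (-4*log(5) + 5*log(3)) - (-log(81)) = -4*log(5) + 9*log(3).

-4*log(5) + 9*log(3)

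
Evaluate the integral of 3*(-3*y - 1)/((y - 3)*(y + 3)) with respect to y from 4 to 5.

-17*log(2) + 4*log(7)

Factor the denominator: y**2 - 9 = (y + 3)(y - 3).
Partial fractions: 3*(-3*y - 1)/((y - 3)*(y + 3)) = -4/(y + 3) - 5/(y - 3).
An antiderivative is F(y) = -5*log(y - 3) - 4*log(y + 3).
Then F(5) - F(4) = (-17*log(2)) - (-4*log(7)) = -17*log(2) + 4*log(7).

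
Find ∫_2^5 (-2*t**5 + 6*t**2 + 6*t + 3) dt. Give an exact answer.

-4881

By the power rule, an antiderivative is F(t) = -t**6/3 + 2*t**3 + 3*t**2 + 3*t.
Then F(5) - F(2) = (-14605/3) - (38/3) = -4881.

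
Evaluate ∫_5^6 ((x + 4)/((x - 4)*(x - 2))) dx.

Factor the denominator: x**2 - 6*x + 8 = (x - 2)(x - 4).
Partial fractions: (x + 4)/((x - 4)*(x - 2)) = -3/(x - 2) + 4/(x - 4).
An antiderivative is F(x) = 4*log(x - 4) - 3*log(x - 2).
Then F(6) - F(5) = (-log(4)) - (-log(27)) = log(27/4).

log(27/4)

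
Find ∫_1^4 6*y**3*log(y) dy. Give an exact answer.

Integrate by parts once (u = ln y, dv = 6*y**3 dy).
An antiderivative is F(y) = 3*y**4*(4*log(y) - 1)/8.
Then F(4) - F(1) = (-96 + 768*log(2)) - (-3/8) = -765/8 + 768*log(2).

-765/8 + 768*log(2)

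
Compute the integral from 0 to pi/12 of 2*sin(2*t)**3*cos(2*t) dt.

1/64

Let u = sin(2*t), so du = 2*cos(2*t) dt. When t = 0, u = 0; when t = pi/12, u = 1/2.
The integral becomes ∫ u**3 du from 0 to 1/2, with antiderivative u**4/4.
Back in t: F(t) = sin(2*t)**4/4.
Then F(pi/12) - F(0) = (1/64) - (0) = 1/64.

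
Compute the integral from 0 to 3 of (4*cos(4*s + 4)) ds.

sin(16) - sin(4)

Let u = 4*s + 4, so du = 4 ds. When s = 0, u = 4; when s = 3, u = 16.
The integral becomes ∫ cos(u) du from 4 to 16, with antiderivative sin(u).
Back in s: F(s) = sin(4*s + 4).
Then F(3) - F(0) = (sin(16)) - (sin(4)) = sin(16) - sin(4).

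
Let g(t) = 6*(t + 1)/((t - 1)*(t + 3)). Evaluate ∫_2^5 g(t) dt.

-3*log(5) + 15*log(2)

Factor the denominator: t**2 + 2*t - 3 = (t + 3)(t - 1).
Partial fractions: 6*(t + 1)/((t - 1)*(t + 3)) = 3/(t + 3) + 3/(t - 1).
An antiderivative is F(t) = 3*log(t - 1) + 3*log(t + 3).
Then F(5) - F(2) = (15*log(2)) - (3*log(5)) = -3*log(5) + 15*log(2).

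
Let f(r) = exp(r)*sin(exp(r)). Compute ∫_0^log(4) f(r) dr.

cos(1) - cos(4)

Let u = exp(r), so du = exp(r) dr. When r = 0, u = 1; when r = log(4), u = 4.
The integral becomes ∫ sin(u) du from 1 to 4, with antiderivative -cos(u).
Back in r: F(r) = -cos(exp(r)).
Then F(log(4)) - F(0) = (-cos(4)) - (-cos(1)) = cos(1) - cos(4).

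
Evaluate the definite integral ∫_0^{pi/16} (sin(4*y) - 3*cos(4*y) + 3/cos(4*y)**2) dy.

An antiderivative is F(y) = -3*sin(4*y)/4 - cos(4*y)/4 + 3*tan(4*y)/4.
Then F(pi/16) - F(0) = (3/4 - sqrt(2)/2) - (-1/4) = 1 - sqrt(2)/2.

1 - sqrt(2)/2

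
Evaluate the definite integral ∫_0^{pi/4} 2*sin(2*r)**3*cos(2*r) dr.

Let u = sin(2*r), so du = 2*cos(2*r) dr. When r = 0, u = 0; when r = pi/4, u = 1.
The integral becomes ∫ u**3 du from 0 to 1, with antiderivative u**4/4.
Back in r: F(r) = sin(2*r)**4/4.
Then F(pi/4) - F(0) = (1/4) - (0) = 1/4.

1/4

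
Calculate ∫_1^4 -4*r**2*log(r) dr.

28 - 512*log(2)/3

Integrate by parts once (u = ln r, dv = -4*r**2 dr).
An antiderivative is F(r) = -4*r**3*(3*log(r) - 1)/9.
Then F(4) - F(1) = (256/9 - 512*log(2)/3) - (4/9) = 28 - 512*log(2)/3.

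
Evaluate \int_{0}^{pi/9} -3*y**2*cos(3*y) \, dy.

-pi/27 - sqrt(3)*pi**2/162 + sqrt(3)/9

Integrate by parts twice (u = y^2, dv = -3*cos(3*y) dy).
An antiderivative is F(y) = -y**2*sin(3*y) - 2*y*cos(3*y)/3 + 2*sin(3*y)/9.
Then F(pi/9) - F(0) = (-pi/27 - sqrt(3)*pi**2/162 + sqrt(3)/9) - (0) = -pi/27 - sqrt(3)*pi**2/162 + sqrt(3)/9.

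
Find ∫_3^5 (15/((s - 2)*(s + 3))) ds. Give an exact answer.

-6*log(2) + 6*log(3)

Factor the denominator: s**2 + s - 6 = (s + 3)(s - 2).
Partial fractions: 15/((s - 2)*(s + 3)) = -3/(s + 3) + 3/(s - 2).
An antiderivative is F(s) = 3*log(s - 2) - 3*log(s + 3).
Then F(5) - F(3) = (-9*log(2) + 3*log(3)) - (-3*log(3) - 3*log(2)) = -6*log(2) + 6*log(3).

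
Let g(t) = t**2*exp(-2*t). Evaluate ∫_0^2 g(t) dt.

(-13 + exp(4))*exp(-4)/4

Integrate by parts twice (u = t^2, dv = exp(-2*t) dt).
An antiderivative is F(t) = (-2*t**2 - 2*t - 1)*exp(-2*t)/4.
Then F(2) - F(0) = (-13*exp(-4)/4) - (-1/4) = (-13 + exp(4))*exp(-4)/4.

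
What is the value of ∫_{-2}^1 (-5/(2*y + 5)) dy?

An antiderivative is F(y) = -5*log(2*y + 5)/2.
Then F(1) - F(-2) = (-5*log(7)/2) - (0) = -5*log(7)/2.

-5*log(7)/2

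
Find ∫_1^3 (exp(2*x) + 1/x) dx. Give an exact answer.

An antiderivative is F(x) = exp(2*x)/2 + log(x).
Then F(3) - F(1) = (log(3) + exp(6)/2) - (exp(2)/2) = -exp(2)/2 + log(3) + exp(6)/2.

-exp(2)/2 + log(3) + exp(6)/2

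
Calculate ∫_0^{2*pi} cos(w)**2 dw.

pi

Use the identity cos^2(w) = (1 + cos(2*w))/2.
An antiderivative is F(w) = w/2 + sin(2*w)/4.
Then F(2*pi) - F(0) = (pi) - (0) = pi.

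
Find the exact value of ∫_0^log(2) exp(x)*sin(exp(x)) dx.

Let u = exp(x), so du = exp(x) dx. When x = 0, u = 1; when x = log(2), u = 2.
The integral becomes ∫ sin(u) du from 1 to 2, with antiderivative -cos(u).
Back in x: F(x) = -cos(exp(x)).
Then F(log(2)) - F(0) = (-cos(2)) - (-cos(1)) = -cos(2) + cos(1).

-cos(2) + cos(1)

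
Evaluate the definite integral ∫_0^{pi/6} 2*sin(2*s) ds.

An antiderivative is F(s) = -cos(2*s).
Then F(pi/6) - F(0) = (-1/2) - (-1) = 1/2.

1/2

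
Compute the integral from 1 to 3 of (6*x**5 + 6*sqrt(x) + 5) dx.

By the power rule, an antiderivative is F(x) = x**6 + 4*x**(3/2) + 5*x.
Then F(3) - F(1) = (12*sqrt(3) + 744) - (10) = 12*sqrt(3) + 734.

12*sqrt(3) + 734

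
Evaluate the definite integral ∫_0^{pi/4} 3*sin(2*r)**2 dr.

Use the identity sin^2(2*r) = (1 - cos(4*r))/2.
An antiderivative is F(r) = 3*r/2 - 3*sin(4*r)/8.
Then F(pi/4) - F(0) = (3*pi/8) - (0) = 3*pi/8.

3*pi/8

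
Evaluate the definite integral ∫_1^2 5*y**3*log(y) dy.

Integrate by parts once (u = ln y, dv = 5*y**3 dy).
An antiderivative is F(y) = 5*y**4*(4*log(y) - 1)/16.
Then F(2) - F(1) = (-5 + 20*log(2)) - (-5/16) = -75/16 + 20*log(2).

-75/16 + 20*log(2)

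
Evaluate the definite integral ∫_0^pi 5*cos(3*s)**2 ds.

Use the identity cos^2(3*s) = (1 + cos(6*s))/2.
An antiderivative is F(s) = 5*s/2 + 5*sin(6*s)/12.
Then F(pi) - F(0) = (5*pi/2) - (0) = 5*pi/2.

5*pi/2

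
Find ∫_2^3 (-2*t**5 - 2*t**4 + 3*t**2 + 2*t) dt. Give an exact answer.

-4231/15

By the power rule, an antiderivative is F(t) = -t**6/3 - 2*t**5/5 + t**3 + t**2.
Then F(3) - F(2) = (-1521/5) - (-332/15) = -4231/15.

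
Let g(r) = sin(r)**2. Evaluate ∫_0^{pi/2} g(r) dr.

pi/4

Use the identity sin^2(r) = (1 - cos(2*r))/2.
An antiderivative is F(r) = r/2 - sin(2*r)/4.
Then F(pi/2) - F(0) = (pi/4) - (0) = pi/4.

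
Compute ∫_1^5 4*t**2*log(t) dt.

-496/9 + 500*log(5)/3

Integrate by parts once (u = ln t, dv = 4*t**2 dt).
An antiderivative is F(t) = 4*t**3*(3*log(t) - 1)/9.
Then F(5) - F(1) = (-500/9 + 500*log(5)/3) - (-4/9) = -496/9 + 500*log(5)/3.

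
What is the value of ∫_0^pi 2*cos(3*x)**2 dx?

pi

Use the identity cos^2(3*x) = (1 + cos(6*x))/2.
An antiderivative is F(x) = x + sin(6*x)/6.
Then F(pi) - F(0) = (pi) - (0) = pi.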